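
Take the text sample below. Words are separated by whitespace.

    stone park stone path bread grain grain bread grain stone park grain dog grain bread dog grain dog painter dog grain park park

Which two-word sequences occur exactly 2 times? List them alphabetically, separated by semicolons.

bread grain; grain bread; grain dog; stone park

Bigram counts meeting the condition (exactly 2 times):
  bread grain: 2
  grain bread: 2
  grain dog: 2
  stone park: 2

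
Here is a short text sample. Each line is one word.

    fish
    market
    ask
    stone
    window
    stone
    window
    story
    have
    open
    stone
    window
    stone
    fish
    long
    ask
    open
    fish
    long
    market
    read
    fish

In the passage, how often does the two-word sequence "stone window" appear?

3

Scanning the 21 overlapping bigram windows for "stone window":
  position 4–5: stone window
  position 6–7: stone window
  position 11–12: stone window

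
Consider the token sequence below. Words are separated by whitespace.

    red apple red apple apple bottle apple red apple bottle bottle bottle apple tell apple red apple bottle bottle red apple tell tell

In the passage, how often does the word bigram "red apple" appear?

Scanning the 22 overlapping bigram windows for "red apple":
  position 1–2: red apple
  position 3–4: red apple
  position 8–9: red apple
  position 16–17: red apple
  position 20–21: red apple

5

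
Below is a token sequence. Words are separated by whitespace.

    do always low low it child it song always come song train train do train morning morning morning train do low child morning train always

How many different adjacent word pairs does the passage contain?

21

25 tokens → 24 bigram windows in total.
Repeated bigrams (each contributes count−1 duplicates):
  morning morning: 2
  morning train: 2
  train do: 2
3 duplicate windows → 24 − 3 = 21 distinct.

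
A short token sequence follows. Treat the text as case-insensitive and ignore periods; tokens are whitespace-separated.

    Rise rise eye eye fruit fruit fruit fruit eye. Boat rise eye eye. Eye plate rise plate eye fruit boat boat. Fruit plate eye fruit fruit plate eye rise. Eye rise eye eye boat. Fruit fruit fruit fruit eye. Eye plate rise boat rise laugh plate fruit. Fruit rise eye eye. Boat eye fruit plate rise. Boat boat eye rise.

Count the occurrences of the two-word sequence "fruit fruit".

8

Scanning the 59 overlapping bigram windows for "fruit fruit":
  position 5–6: fruit fruit
  position 6–7: fruit fruit
  position 7–8: fruit fruit
  position 25–26: fruit fruit
  position 35–36: fruit fruit
  position 36–37: fruit fruit
  position 37–38: fruit fruit
  position 47–48: fruit fruit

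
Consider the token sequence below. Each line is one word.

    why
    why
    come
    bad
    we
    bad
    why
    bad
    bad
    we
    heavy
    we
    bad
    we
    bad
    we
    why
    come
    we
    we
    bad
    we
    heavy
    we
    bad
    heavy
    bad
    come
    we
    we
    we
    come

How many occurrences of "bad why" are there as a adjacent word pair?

1

Scanning the 31 overlapping bigram windows for "bad why":
  position 6–7: bad why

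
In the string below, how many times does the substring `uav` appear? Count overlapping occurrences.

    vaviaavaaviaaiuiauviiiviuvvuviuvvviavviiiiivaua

Sliding a length-3 window over the 47 characters (45 positions):
  (no match at any position)

0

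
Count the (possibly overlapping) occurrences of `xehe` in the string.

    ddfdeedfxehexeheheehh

Sliding a length-4 window over the 21 characters (18 positions):
  position 9–12: xehe
  position 13–16: xehe

2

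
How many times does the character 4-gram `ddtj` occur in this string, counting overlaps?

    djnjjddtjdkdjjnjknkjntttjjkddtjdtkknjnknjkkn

Sliding a length-4 window over the 44 characters (41 positions):
  position 6–9: ddtj
  position 28–31: ddtj

2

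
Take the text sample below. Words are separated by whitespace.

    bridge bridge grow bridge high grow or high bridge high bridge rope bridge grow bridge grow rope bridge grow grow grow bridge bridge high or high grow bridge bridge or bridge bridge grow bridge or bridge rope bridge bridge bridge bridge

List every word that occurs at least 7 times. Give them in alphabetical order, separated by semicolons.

Unigram counts meeting the condition (at least 7 times):
  bridge: 20
  grow: 9

bridge; grow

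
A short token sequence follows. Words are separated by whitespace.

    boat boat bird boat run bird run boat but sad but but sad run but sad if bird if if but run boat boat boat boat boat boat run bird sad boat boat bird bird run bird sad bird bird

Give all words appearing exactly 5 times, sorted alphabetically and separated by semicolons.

Unigram counts meeting the condition (exactly 5 times):
  but: 5
  sad: 5

but; sad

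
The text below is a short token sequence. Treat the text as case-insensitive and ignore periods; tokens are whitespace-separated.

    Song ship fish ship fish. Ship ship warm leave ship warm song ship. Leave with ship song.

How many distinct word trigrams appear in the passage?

14

17 tokens → 15 trigram windows in total.
Repeated trigrams (each contributes count−1 duplicates):
  ship fish ship: 2
1 duplicate windows → 15 − 1 = 14 distinct.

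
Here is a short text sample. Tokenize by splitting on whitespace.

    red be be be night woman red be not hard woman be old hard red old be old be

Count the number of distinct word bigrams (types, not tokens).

14

19 tokens → 18 bigram windows in total.
Repeated bigrams (each contributes count−1 duplicates):
  be be: 2
  be old: 2
  old be: 2
  red be: 2
4 duplicate windows → 18 − 4 = 14 distinct.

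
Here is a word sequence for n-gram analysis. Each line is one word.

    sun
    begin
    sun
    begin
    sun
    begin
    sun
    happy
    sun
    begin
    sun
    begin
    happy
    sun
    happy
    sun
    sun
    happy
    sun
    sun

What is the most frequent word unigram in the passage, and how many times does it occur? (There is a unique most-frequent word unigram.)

"sun", 11 times

Unigram frequencies (highest first):
  sun: 11
  begin: 5
  happy: 4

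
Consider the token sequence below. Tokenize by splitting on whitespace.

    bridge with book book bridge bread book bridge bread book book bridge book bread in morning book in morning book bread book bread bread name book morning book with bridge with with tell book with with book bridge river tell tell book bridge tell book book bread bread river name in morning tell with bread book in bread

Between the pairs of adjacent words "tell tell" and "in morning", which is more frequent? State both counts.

"tell tell": 1 occurrence
"in morning": 3 occurrences

"in morning" (3 vs 1)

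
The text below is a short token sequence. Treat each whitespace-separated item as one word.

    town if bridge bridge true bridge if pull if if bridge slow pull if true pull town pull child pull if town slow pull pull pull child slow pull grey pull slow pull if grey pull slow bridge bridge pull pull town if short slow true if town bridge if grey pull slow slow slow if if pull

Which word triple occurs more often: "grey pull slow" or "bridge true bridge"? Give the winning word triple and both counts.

"grey pull slow": 3 occurrences
"bridge true bridge": 1 occurrence

"grey pull slow" (3 vs 1)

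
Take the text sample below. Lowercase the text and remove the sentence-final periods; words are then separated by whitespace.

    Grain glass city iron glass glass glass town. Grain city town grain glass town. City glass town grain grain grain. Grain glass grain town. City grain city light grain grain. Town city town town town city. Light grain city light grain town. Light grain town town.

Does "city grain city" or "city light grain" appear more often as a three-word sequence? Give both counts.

"city light grain" (3 vs 1)

"city grain city": 1 occurrence
"city light grain": 3 occurrences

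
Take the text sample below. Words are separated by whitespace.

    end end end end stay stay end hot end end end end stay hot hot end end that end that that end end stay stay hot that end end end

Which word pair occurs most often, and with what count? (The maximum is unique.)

Bigram frequencies (highest first):
  end end: 10
  end stay: 3
  that end: 3
  stay stay: 2
  hot end: 2
  stay hot: 2
  … (6 more, each ≤ 2)

"end end", 10 times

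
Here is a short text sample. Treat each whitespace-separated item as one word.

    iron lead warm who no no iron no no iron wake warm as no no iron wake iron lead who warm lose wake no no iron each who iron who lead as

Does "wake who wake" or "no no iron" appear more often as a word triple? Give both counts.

"no no iron" (4 vs 0)

"wake who wake": 0 occurrences
"no no iron": 4 occurrences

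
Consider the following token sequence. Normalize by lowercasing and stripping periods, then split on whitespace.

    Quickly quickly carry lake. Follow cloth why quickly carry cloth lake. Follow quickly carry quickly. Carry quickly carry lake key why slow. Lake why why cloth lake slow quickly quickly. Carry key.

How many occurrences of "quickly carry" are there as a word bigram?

6

Scanning the 31 overlapping bigram windows for "quickly carry":
  position 2–3: quickly carry
  position 8–9: quickly carry
  position 13–14: quickly carry
  position 15–16: quickly carry
  position 17–18: quickly carry
  position 30–31: quickly carry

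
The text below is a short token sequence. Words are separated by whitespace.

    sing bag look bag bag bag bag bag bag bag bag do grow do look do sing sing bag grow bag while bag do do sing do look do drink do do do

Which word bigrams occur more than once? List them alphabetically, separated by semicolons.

bag bag; bag do; do do; do look; do sing; look do; sing bag

Bigram counts meeting the condition (more than once):
  bag bag: 7
  bag do: 2
  do do: 3
  do look: 2
  do sing: 2
  look do: 2
  sing bag: 2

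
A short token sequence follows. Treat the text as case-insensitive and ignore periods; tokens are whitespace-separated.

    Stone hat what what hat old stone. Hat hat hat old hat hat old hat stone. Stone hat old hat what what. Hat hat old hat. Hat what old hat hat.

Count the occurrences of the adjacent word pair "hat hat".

Scanning the 30 overlapping bigram windows for "hat hat":
  position 8–9: hat hat
  position 9–10: hat hat
  position 12–13: hat hat
  position 23–24: hat hat
  position 26–27: hat hat
  position 30–31: hat hat

6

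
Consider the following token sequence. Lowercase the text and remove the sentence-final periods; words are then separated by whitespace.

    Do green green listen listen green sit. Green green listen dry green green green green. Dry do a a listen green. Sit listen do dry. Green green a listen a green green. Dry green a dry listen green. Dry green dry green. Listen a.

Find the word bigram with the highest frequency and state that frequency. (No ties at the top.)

Bigram frequencies (highest first):
  green green: 7
  dry green: 5
  green dry: 4
  green listen: 3
  listen green: 3
  green sit: 2
  … (16 more, each ≤ 2)

"green green", 7 times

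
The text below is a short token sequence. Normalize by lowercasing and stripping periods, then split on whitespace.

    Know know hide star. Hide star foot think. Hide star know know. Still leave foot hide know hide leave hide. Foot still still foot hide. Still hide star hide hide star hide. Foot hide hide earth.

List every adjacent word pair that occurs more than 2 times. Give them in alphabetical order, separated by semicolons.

Bigram counts meeting the condition (more than 2 times):
  foot hide: 3
  hide star: 5
  star hide: 3

foot hide; hide star; star hide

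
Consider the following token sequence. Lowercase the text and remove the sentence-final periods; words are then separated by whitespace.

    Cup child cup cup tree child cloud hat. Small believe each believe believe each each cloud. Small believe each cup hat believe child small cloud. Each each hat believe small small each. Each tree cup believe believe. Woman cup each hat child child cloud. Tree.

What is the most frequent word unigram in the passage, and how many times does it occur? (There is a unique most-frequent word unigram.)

Unigram frequencies (highest first):
  each: 9
  believe: 8
  cup: 6
  child: 5
  small: 5
  cloud: 4
  … (3 more, each ≤ 4)

"each", 9 times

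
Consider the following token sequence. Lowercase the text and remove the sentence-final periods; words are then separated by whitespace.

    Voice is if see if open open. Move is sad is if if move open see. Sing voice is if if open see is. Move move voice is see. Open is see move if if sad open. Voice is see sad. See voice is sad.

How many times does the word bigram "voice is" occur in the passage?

Scanning the 44 overlapping bigram windows for "voice is":
  position 1–2: voice is
  position 18–19: voice is
  position 27–28: voice is
  position 38–39: voice is
  position 43–44: voice is

5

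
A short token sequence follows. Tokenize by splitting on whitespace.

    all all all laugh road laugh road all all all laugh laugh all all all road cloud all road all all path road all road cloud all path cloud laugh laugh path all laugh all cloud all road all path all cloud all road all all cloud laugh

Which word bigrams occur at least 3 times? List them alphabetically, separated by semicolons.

Bigram counts meeting the condition (at least 3 times):
  all all: 8
  all cloud: 3
  all laugh: 3
  all path: 3
  all road: 5
  cloud all: 4
  road all: 5

all all; all cloud; all laugh; all path; all road; cloud all; road all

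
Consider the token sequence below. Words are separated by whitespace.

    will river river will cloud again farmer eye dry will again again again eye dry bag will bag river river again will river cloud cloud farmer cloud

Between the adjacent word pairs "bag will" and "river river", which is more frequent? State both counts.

"river river" (2 vs 1)

"bag will": 1 occurrence
"river river": 2 occurrences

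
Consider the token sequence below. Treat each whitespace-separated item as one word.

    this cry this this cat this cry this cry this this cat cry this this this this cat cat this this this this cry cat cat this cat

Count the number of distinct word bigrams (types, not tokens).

8

28 tokens → 27 bigram windows in total.
Repeated bigrams (each contributes count−1 duplicates):
  this this: 8
  cry this: 4
  this cat: 4
  this cry: 4
  cat this: 3
  cat cat: 2
19 duplicate windows → 27 − 19 = 8 distinct.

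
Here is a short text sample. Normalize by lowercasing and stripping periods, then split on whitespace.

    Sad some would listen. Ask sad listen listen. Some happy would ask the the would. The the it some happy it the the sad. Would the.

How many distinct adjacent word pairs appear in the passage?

21

26 tokens → 25 bigram windows in total.
Repeated bigrams (each contributes count−1 duplicates):
  the the: 3
  some happy: 2
  would the: 2
4 duplicate windows → 25 − 4 = 21 distinct.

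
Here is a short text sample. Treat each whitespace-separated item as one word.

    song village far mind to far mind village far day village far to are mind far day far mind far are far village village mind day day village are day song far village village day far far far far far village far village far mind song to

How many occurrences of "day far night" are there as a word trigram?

0

Scanning the 45 overlapping trigram windows for "day far night":
  (none found)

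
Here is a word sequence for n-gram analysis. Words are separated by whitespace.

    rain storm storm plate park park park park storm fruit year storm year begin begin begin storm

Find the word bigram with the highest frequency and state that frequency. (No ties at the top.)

Bigram frequencies (highest first):
  park park: 3
  begin begin: 2
  rain storm: 1
  storm storm: 1
  storm plate: 1
  plate park: 1
  … (7 more, each ≤ 1)

"park park", 3 times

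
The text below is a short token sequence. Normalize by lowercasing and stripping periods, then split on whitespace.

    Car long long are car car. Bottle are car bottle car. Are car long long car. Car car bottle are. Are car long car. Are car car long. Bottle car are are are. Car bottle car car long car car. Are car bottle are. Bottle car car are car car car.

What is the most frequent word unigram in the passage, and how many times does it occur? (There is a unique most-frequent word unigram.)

Unigram frequencies (highest first):
  car: 25
  are: 12
  long: 7
  bottle: 7

"car", 25 times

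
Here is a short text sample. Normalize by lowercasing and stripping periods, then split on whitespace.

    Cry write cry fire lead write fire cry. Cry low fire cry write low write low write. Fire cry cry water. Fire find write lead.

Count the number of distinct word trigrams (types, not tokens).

25 tokens → 23 trigram windows in total.
Repeated trigrams (each contributes count−1 duplicates):
  fire cry cry: 2
  write fire cry: 2
  write low write: 2
3 duplicate windows → 23 − 3 = 20 distinct.

20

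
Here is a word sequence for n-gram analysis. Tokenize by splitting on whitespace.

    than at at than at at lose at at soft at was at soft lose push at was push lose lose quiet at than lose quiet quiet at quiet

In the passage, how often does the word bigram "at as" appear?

Scanning the 28 overlapping bigram windows for "at as":
  (none found)

0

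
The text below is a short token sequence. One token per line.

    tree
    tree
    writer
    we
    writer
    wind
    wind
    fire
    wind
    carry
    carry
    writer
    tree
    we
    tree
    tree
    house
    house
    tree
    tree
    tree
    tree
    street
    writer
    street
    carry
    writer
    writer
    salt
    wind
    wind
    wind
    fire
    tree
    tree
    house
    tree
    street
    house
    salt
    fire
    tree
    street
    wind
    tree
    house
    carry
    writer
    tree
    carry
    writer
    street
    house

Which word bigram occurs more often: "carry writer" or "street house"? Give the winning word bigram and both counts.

"carry writer" (4 vs 2)

"carry writer": 4 occurrences
"street house": 2 occurrences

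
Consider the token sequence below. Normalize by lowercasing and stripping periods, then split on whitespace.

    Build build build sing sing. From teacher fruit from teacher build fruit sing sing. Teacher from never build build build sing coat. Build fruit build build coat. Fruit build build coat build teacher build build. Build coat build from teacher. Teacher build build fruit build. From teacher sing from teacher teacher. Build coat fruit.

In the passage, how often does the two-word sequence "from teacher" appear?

5

Scanning the 53 overlapping bigram windows for "from teacher":
  position 6–7: from teacher
  position 9–10: from teacher
  position 39–40: from teacher
  position 46–47: from teacher
  position 49–50: from teacher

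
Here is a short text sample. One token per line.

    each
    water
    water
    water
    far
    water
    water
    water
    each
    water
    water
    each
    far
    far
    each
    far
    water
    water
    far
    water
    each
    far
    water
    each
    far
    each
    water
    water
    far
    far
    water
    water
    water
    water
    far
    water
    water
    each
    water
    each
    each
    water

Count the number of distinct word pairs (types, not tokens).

9

42 tokens → 41 bigram windows in total.
Repeated bigrams (each contributes count−1 duplicates):
  water water: 11
  far water: 6
  water each: 6
  each water: 5
  each far: 4
  water far: 4
  far each: 2
  far far: 2
32 duplicate windows → 41 − 32 = 9 distinct.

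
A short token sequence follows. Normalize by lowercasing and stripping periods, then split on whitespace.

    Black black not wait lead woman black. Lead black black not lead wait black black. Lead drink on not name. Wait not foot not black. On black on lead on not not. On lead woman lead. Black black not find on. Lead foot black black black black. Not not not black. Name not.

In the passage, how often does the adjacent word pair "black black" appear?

Scanning the 52 overlapping bigram windows for "black black":
  position 1–2: black black
  position 9–10: black black
  position 14–15: black black
  position 37–38: black black
  position 44–45: black black
  position 45–46: black black
  position 46–47: black black

7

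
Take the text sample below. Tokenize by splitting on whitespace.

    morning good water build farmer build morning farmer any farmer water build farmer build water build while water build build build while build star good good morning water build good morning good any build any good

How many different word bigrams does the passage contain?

36 tokens → 35 bigram windows in total.
Repeated bigrams (each contributes count−1 duplicates):
  water build: 5
  build build: 2
  build farmer: 2
  build while: 2
  farmer build: 2
  good morning: 2
  morning good: 2
10 duplicate windows → 35 − 10 = 25 distinct.

25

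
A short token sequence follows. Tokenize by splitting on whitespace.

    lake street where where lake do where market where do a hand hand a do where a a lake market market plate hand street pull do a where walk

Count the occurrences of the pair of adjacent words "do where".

Scanning the 28 overlapping bigram windows for "do where":
  position 6–7: do where
  position 15–16: do where

2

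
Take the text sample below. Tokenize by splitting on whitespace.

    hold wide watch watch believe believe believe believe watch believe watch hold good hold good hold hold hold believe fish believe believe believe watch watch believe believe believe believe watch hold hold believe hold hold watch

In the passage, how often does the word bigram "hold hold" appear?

4

Scanning the 35 overlapping bigram windows for "hold hold":
  position 16–17: hold hold
  position 17–18: hold hold
  position 31–32: hold hold
  position 34–35: hold hold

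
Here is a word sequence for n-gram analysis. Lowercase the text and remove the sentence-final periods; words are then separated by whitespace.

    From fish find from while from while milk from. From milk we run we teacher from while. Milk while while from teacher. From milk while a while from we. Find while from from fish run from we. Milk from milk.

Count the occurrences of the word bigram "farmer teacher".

Scanning the 39 overlapping bigram windows for "farmer teacher":
  (none found)

0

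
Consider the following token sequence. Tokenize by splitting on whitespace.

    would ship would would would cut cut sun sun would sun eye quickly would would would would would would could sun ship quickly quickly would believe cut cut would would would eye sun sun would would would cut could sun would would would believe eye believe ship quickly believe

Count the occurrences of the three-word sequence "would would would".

8

Scanning the 47 overlapping trigram windows for "would would would":
  position 3–5: would would would
  position 14–16: would would would
  position 15–17: would would would
  position 16–18: would would would
  position 17–19: would would would
  position 29–31: would would would
  position 35–37: would would would
  position 41–43: would would would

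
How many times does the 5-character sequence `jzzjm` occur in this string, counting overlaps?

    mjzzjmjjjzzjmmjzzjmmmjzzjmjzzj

Sliding a length-5 window over the 30 characters (26 positions):
  position 2–6: jzzjm
  position 9–13: jzzjm
  position 15–19: jzzjm
  position 22–26: jzzjm

4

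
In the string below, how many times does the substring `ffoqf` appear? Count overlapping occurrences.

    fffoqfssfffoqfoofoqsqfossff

2

Sliding a length-5 window over the 27 characters (23 positions):
  position 2–6: ffoqf
  position 10–14: ffoqf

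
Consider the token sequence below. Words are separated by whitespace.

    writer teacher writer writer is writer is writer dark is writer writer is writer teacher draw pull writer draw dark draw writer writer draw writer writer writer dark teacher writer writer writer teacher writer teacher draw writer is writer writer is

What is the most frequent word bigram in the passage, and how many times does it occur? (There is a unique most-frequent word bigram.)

"writer writer", 8 times

Bigram frequencies (highest first):
  writer writer: 8
  writer is: 5
  is writer: 5
  writer teacher: 4
  teacher writer: 3
  draw writer: 3
  … (9 more, each ≤ 2)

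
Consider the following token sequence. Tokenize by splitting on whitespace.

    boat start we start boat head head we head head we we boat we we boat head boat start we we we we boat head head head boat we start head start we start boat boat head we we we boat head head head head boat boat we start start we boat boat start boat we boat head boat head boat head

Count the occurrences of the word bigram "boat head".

Scanning the 61 overlapping bigram windows for "boat head":
  position 5–6: boat head
  position 16–17: boat head
  position 24–25: boat head
  position 36–37: boat head
  position 41–42: boat head
  position 57–58: boat head
  position 59–60: boat head
  position 61–62: boat head

8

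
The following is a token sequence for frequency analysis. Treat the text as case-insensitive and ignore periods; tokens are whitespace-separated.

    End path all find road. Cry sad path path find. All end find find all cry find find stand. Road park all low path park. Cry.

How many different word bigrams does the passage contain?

26 tokens → 25 bigram windows in total.
Repeated bigrams (each contributes count−1 duplicates):
  find all: 2
  find find: 2
2 duplicate windows → 25 − 2 = 23 distinct.

23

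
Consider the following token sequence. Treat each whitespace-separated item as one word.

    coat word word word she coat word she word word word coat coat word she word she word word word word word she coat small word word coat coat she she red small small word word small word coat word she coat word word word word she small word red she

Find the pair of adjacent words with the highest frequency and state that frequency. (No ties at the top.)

Bigram frequencies (highest first):
  word word: 13
  word she: 7
  coat word: 5
  small word: 4
  she coat: 3
  she word: 3
  … (12 more, each ≤ 3)

"word word", 13 times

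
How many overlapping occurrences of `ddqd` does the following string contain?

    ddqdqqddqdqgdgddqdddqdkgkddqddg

5

Sliding a length-4 window over the 31 characters (28 positions):
  position 1–4: ddqd
  position 7–10: ddqd
  position 15–18: ddqd
  position 19–22: ddqd
  position 26–29: ddqd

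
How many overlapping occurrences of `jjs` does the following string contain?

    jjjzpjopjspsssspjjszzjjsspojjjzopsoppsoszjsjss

Sliding a length-3 window over the 46 characters (44 positions):
  position 17–19: jjs
  position 22–24: jjs

2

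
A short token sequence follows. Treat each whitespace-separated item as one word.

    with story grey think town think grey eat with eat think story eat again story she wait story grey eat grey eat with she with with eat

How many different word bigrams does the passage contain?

27 tokens → 26 bigram windows in total.
Repeated bigrams (each contributes count−1 duplicates):
  grey eat: 3
  eat with: 2
  story grey: 2
  with eat: 2
5 duplicate windows → 26 − 5 = 21 distinct.

21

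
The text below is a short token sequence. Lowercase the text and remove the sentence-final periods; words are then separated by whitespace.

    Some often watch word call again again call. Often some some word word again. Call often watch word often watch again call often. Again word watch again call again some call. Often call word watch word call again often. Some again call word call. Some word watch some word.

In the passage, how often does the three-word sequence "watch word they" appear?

Scanning the 47 overlapping trigram windows for "watch word they":
  (none found)

0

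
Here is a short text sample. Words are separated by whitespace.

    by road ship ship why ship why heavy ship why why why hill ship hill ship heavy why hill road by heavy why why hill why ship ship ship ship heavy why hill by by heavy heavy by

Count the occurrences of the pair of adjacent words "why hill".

Scanning the 37 overlapping bigram windows for "why hill":
  position 12–13: why hill
  position 18–19: why hill
  position 24–25: why hill
  position 32–33: why hill

4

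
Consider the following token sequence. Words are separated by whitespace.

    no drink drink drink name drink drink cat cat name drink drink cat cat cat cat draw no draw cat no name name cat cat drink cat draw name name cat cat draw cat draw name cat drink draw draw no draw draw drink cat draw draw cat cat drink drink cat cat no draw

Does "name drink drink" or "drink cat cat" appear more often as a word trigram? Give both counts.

"name drink drink": 2 occurrences
"drink cat cat": 3 occurrences

"drink cat cat" (3 vs 2)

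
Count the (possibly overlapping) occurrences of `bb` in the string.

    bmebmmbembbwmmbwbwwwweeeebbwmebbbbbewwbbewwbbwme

Sliding a length-2 window over the 48 characters (47 positions):
  position 10–11: bb
  position 26–27: bb
  position 31–32: bb
  position 32–33: bb
  position 33–34: bb
  position 34–35: bb
  position 39–40: bb
  position 44–45: bb

8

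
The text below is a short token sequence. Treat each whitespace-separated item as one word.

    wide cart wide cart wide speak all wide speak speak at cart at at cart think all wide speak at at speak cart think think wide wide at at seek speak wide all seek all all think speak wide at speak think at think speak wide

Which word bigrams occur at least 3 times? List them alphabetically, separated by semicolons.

Bigram counts meeting the condition (at least 3 times):
  at at: 3
  speak wide: 3
  wide speak: 3

at at; speak wide; wide speak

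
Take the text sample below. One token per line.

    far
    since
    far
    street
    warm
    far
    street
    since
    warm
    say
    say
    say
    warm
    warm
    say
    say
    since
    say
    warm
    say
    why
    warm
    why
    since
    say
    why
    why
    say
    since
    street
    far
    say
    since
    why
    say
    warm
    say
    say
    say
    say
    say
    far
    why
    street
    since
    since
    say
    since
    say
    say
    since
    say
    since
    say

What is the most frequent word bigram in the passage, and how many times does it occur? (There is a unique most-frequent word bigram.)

"say say", 8 times

Bigram frequencies (highest first):
  say say: 8
  say since: 6
  since say: 6
  warm say: 4
  say warm: 3
  far street: 2
  … (21 more, each ≤ 2)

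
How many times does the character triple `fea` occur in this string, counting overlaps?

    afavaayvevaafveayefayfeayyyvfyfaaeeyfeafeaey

Sliding a length-3 window over the 44 characters (42 positions):
  position 22–24: fea
  position 37–39: fea
  position 40–42: fea

3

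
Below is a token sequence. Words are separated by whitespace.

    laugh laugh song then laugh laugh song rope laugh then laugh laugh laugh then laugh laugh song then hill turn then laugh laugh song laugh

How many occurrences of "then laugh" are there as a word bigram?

4

Scanning the 24 overlapping bigram windows for "then laugh":
  position 4–5: then laugh
  position 10–11: then laugh
  position 14–15: then laugh
  position 21–22: then laugh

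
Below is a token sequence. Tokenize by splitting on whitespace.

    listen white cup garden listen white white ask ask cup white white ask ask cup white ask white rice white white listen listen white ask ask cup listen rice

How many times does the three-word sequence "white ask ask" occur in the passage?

Scanning the 27 overlapping trigram windows for "white ask ask":
  position 7–9: white ask ask
  position 12–14: white ask ask
  position 24–26: white ask ask

3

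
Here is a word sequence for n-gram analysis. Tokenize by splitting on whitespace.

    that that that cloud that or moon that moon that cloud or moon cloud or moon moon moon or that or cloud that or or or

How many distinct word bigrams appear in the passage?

14

26 tokens → 25 bigram windows in total.
Repeated bigrams (each contributes count−1 duplicates):
  or moon: 3
  that or: 3
  cloud or: 2
  cloud that: 2
  moon moon: 2
  moon that: 2
  or or: 2
  that cloud: 2
  … (1 more repeated)
11 duplicate windows → 25 − 11 = 14 distinct.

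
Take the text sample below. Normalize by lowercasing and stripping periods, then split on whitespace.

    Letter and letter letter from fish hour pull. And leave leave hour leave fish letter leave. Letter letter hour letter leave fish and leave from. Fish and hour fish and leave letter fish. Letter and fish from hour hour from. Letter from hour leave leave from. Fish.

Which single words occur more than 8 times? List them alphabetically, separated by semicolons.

leave; letter

Unigram counts meeting the condition (more than 8 times):
  leave: 9
  letter: 10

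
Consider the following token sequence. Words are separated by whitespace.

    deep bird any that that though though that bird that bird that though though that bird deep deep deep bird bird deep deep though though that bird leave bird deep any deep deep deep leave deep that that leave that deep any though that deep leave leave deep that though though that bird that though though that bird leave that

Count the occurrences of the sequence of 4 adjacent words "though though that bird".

5

Scanning the 57 overlapping 4-gram windows for "though though that bird":
  position 6–9: though though that bird
  position 13–16: though though that bird
  position 24–27: though though that bird
  position 50–53: though though that bird
  position 55–58: though though that bird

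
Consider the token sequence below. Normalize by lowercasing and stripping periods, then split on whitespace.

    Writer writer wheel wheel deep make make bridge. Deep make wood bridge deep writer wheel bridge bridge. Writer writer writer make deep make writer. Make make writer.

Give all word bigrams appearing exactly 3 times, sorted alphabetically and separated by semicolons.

deep make; writer writer

Bigram counts meeting the condition (exactly 3 times):
  deep make: 3
  writer writer: 3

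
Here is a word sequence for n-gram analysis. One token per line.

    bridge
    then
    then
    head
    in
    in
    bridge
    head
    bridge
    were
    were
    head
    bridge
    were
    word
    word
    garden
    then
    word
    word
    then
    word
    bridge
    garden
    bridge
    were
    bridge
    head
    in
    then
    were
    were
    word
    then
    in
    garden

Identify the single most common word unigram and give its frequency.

Unigram frequencies (highest first):
  bridge: 7
  then: 6
  were: 6
  word: 6
  head: 4
  in: 4
  … (1 more, each ≤ 3)

"bridge", 7 times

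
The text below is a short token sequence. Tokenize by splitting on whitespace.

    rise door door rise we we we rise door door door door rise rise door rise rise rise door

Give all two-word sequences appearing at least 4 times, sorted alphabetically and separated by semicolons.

door door; rise door

Bigram counts meeting the condition (at least 4 times):
  door door: 4
  rise door: 4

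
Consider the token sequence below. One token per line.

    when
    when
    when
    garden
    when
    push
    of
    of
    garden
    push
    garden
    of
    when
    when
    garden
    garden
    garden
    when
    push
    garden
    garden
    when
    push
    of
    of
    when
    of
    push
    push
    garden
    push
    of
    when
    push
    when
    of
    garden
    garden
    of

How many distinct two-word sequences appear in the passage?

39 tokens → 38 bigram windows in total.
Repeated bigrams (each contributes count−1 duplicates):
  garden garden: 4
  when push: 4
  garden when: 3
  of when: 3
  push garden: 3
  push of: 3
  when when: 3
  garden of: 2
  … (5 more repeated)
22 duplicate windows → 38 − 22 = 16 distinct.

16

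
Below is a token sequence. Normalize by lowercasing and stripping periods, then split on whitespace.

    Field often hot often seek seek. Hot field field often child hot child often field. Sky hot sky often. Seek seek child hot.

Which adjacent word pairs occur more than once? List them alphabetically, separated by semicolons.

child hot; field often; often seek; seek seek

Bigram counts meeting the condition (more than once):
  child hot: 2
  field often: 2
  often seek: 2
  seek seek: 2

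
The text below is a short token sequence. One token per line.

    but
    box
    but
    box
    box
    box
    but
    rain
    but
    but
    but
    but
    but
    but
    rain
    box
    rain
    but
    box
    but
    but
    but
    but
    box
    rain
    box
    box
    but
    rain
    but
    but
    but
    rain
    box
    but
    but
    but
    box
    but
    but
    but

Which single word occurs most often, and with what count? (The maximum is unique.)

Unigram frequencies (highest first):
  but: 24
  box: 11
  rain: 6

"but", 24 times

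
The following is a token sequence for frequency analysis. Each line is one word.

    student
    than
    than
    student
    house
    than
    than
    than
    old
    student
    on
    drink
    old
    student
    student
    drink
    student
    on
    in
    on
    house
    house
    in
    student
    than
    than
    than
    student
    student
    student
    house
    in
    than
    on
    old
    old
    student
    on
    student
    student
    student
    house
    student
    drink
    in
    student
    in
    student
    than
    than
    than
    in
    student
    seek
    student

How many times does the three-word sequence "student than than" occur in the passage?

Scanning the 53 overlapping trigram windows for "student than than":
  position 1–3: student than than
  position 24–26: student than than
  position 48–50: student than than

3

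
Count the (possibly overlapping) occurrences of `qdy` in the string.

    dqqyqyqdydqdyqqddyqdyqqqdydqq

4

Sliding a length-3 window over the 29 characters (27 positions):
  position 7–9: qdy
  position 11–13: qdy
  position 19–21: qdy
  position 24–26: qdy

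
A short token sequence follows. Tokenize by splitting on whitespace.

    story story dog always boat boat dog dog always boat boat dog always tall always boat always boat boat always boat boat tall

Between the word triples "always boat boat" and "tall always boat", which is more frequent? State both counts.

"always boat boat": 4 occurrences
"tall always boat": 1 occurrence

"always boat boat" (4 vs 1)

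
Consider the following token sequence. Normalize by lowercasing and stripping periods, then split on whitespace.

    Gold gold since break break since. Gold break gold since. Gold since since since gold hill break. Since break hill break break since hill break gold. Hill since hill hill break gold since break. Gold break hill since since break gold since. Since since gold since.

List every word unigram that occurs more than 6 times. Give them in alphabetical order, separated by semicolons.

break; gold; hill; since

Unigram counts meeting the condition (more than 6 times):
  break: 12
  gold: 11
  hill: 7
  since: 16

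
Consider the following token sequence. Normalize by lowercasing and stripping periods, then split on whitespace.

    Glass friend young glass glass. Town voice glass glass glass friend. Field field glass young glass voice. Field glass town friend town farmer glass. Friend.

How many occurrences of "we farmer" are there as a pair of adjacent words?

Scanning the 24 overlapping bigram windows for "we farmer":
  (none found)

0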